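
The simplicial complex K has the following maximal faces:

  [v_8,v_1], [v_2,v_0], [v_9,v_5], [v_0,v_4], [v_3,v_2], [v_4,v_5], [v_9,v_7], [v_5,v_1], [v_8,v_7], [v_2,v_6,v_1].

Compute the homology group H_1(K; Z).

We work with the vertex ordering v_0 < v_1 < v_2 < v_3 < v_4 < v_5 < v_6 < v_7 < v_8 < v_9. The simplices of K, each written with vertices in increasing order, are:

  0-simplices (10): [v_0], [v_1], [v_2], [v_3], [v_4], [v_5], [v_6], [v_7], [v_8], [v_9]
  1-simplices (12): [v_0,v_2], [v_0,v_4], [v_1,v_2], [v_1,v_5], [v_1,v_6], [v_1,v_8], [v_2,v_3], [v_2,v_6], [v_4,v_5], [v_5,v_9], [v_7,v_8], [v_7,v_9]
  2-simplices (1): [v_1,v_2,v_6]

giving chain groups C_0 ≅ Z^10, C_1 ≅ Z^12, C_2 ≅ Z^1.

The boundary map ∂_1: C_1 → C_0 maps an edge to its endpoints' difference, ∂[p,q] = q − p.
This gives a 10×12 integer matrix of rank 9; reducing to Smith normal form yields diagonal entries (1,1,1,1,1,1,1,1,1).

The boundary map ∂_2: C_2 → C_1 maps a triangle to the signed sum of its edges. For instance
  ∂[v_1,v_2,v_6] = [v_2,v_6] − [v_1,v_6] + [v_1,v_2].
As a 12×1 matrix over Z this has rank 1, with invariant factors (1).

Now H_k = ker ∂_k / im ∂_{k+1}, so:

  H_1: rank ker ∂_1 − rank ∂_2 = (12 − 9) − 1 = 2, and the invariant factors of ∂_2 are all 1, so H_1 ≅ Z^2.

H_1 = Z^2.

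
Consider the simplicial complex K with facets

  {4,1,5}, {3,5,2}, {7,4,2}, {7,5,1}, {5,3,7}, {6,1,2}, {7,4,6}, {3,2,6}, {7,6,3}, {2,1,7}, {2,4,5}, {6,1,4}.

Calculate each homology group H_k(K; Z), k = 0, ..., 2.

H_0 = Z,  H_1 = Z/2,  H_2 = 0.

Fix the vertex order 1 < 2 < 3 < 4 < 5 < 6 < 7 and write every simplex with vertices in increasing order. Then dim K = 2 and the simplices of K are:

  0-simplices (7): [1], [2], [3], [4], [5], [6], [7]
  1-simplices (18): [1,2], [1,4], [1,5], [1,6], [1,7], [2,3], [2,4], [2,5], [2,6], [2,7], [3,5], [3,6], [3,7], [4,5], [4,6], [4,7], [5,7], [6,7]
  2-simplices (12): [1,2,6], [1,2,7], [1,4,5], [1,4,6], [1,5,7], [2,3,5], [2,3,6], [2,4,5], [2,4,7], [3,5,7], [3,6,7], [4,6,7]

so the chain groups are C_0 ≅ Z^7, C_1 ≅ Z^18, C_2 ≅ Z^12.

Boundary ∂_1: C_1 → C_0 maps an edge to its endpoints' difference, ∂[p,q] = q − p. For instance
  ∂[4,5] = [5] − [4].
This gives a 7×18 integer matrix of rank 6; reducing to Smith normal form yields diagonal entries (1,1,1,1,1,1).

Boundary ∂_2: C_2 → C_1 sends each 2-simplex [p,q,r] to [q,r] − [p,r] + [p,q]. For instance
  ∂[2,3,5] = [3,5] − [2,5] + [2,3],
  ∂[1,2,6] = [2,6] − [1,6] + [1,2].
The resulting 18×12 matrix has rank 12, and its Smith normal form has invariant factors (1,1,1,1,1,1,1,1,1,1,1,2).

Computing H_k = (kernel of ∂_k) / (image of ∂_{k+1}):

  H_0: rank C_0 − rank ∂_1 = 7 − 6 = 1, and the invariant factors of ∂_1 are all 1, so H_0 = Z.
  H_1: rank ker ∂_1 − rank ∂_2 = (18 − 6) − 12 = 0, and ∂_2 has invariant factor 2 > 1, so H_1 = Z/2.
  H_2: rank ker ∂_2 − rank ∂_3 = (12 − 12) − 0 = 0, and there is no ∂_3, so H_2 = 0.

(K is a triangulation of the real projective plane RP^2.)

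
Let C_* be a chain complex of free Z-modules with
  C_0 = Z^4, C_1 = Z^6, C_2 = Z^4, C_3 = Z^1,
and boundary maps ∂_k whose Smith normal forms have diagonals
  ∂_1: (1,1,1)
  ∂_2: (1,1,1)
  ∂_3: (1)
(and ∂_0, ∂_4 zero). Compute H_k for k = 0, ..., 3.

H_0: b_0 = 4 − 0 − 3 = 1; torsion from ∂_1 factors > 1: none. So H_0 ≅ Z.
H_1: b_1 = 6 − 3 − 3 = 0; torsion from ∂_2 factors > 1: none. So H_1 ≅ 0.
H_2: b_2 = 4 − 3 − 1 = 0; torsion from ∂_3 factors > 1: none. So H_2 ≅ 0.
H_3: b_3 = 1 − 1 − 0 = 0; torsion from ∂_4 factors > 1: none. So H_3 ≅ 0.

H_0 ≅ Z,  H_1 = 0,  H_2 = 0,  H_3 = 0.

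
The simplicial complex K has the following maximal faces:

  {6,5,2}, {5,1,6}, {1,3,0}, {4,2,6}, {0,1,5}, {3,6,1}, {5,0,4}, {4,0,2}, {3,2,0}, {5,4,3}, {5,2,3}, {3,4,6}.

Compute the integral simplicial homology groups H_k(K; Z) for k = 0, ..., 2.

H_0 = Z,  H_1 = Z/2,  H_2 = 0.

We work with the vertex ordering 0 < 1 < 2 < 3 < 4 < 5 < 6. The simplices of K, each written with vertices in increasing order, are:

  0-simplices (7): [0], [1], [2], [3], [4], [5], [6]
  1-simplices (18): [0,1], [0,2], [0,3], [0,4], [0,5], [1,3], [1,5], [1,6], [2,3], [2,4], [2,5], [2,6], [3,4], [3,5], [3,6], [4,5], [4,6], [5,6]
  2-simplices (12): [0,1,3], [0,1,5], [0,2,3], [0,2,4], [0,4,5], [1,3,6], [1,5,6], [2,3,5], [2,4,6], [2,5,6], [3,4,5], [3,4,6]

Hence C_0 ≅ Z^7, C_1 ≅ Z^18, C_2 ≅ Z^12.

∂_1: C_1 → C_0 is given by ∂[p,q] = [q] − [p].
This gives a 7×18 integer matrix of rank 6; reducing to Smith normal form yields diagonal entries (1,1,1,1,1,1).

The boundary map ∂_2: C_2 → C_1 acts by ∂[p,q,r] = [q,r] − [p,r] + [p,q]. For instance
  ∂[0,1,5] = [1,5] − [0,5] + [0,1],
  ∂[1,3,6] = [3,6] − [1,6] + [1,3].
This gives a 18×12 integer matrix of rank 12; reducing to Smith normal form yields diagonal entries (1,1,1,1,1,1,1,1,1,1,1,2).

Computing H_k = (kernel of ∂_k) / (image of ∂_{k+1}):

  H_0: rank C_0 − rank ∂_1 = 7 − 6 = 1, and the invariant factors of ∂_1 are all 1, so H_0 = Z.
  H_1: rank ker ∂_1 − rank ∂_2 = (18 − 6) − 12 = 0, and ∂_2 has invariant factor 2 > 1, so H_1 = Z/2.
  H_2: rank ker ∂_2 − rank ∂_3 = (12 − 12) − 0 = 0, and there is no ∂_3, so H_2 = 0.

As a check, the Euler characteristic is 7 − 18 + 12 = 1, which agrees with 1 − 0 + 0 = 1.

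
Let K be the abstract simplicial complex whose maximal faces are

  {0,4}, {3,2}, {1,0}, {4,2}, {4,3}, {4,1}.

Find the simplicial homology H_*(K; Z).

Take the total order 0 < 1 < 2 < 3 < 4 on the vertex set. Then K (dimension 1) consists of the simplices:

  0-simplices (5): [0], [1], [2], [3], [4]
  1-simplices (6): [0,1], [0,4], [1,4], [2,3], [2,4], [3,4]

giving chain groups C_0 ≅ Z^5, C_1 ≅ Z^6.

∂_1: C_1 → C_0 maps an edge to its endpoints' difference, ∂[p,q] = q − p.
As a 5×6 matrix over Z this has rank 4, with invariant factors (1,1,1,1).

From H_k ≅ ker(∂_k) / im(∂_{k+1}) we obtain:

  H_0: rank C_0 − rank ∂_1 = 5 − 4 = 1, and the invariant factors of ∂_1 are all 1, so H_0 ≅ Z.
  H_1: rank ker ∂_1 − rank ∂_2 = (6 − 4) − 0 = 2, and there is no ∂_2, so H_1 ≅ Z^2.

H_0 ≅ Z,  H_1 ≅ Z^2.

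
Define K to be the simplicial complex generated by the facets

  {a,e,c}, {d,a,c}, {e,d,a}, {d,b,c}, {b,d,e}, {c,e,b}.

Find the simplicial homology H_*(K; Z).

H_0 ≅ Z,  H_1 = 0,  H_2 ≅ Z.

We work with the vertex ordering a < b < c < d < e. The simplices of K, each written with vertices in increasing order, are:

  0-simplices (5): a, b, c, d, e
  1-simplices (9): ac, ad, ae, bc, bd, be, cd, ce, de
  2-simplices (6): acd, ace, ade, bcd, bce, bde

giving chain groups C_0 ≅ Z^5, C_1 ≅ Z^9, C_2 ≅ Z^6.

∂_1: C_1 → C_0 is given by ∂[p,q] = [q] − [p]. For instance
  ∂be = e − b.
The 5×9 boundary matrix has rank 4 and Smith normal form diag(1,1,1,1).

Boundary ∂_2: C_2 → C_1 sends each 2-simplex [p,q,r] to [q,r] − [p,r] + [p,q]. For instance
  ∂acd = cd − ad + ac,
  ∂bcd = cd − bd + bc.
The resulting 9×6 matrix has rank 5, and its Smith normal form has invariant factors (1,1,1,1,1).

Now H_k = ker ∂_k / im ∂_{k+1}, so:

  H_0: rank C_0 − rank ∂_1 = 5 − 4 = 1, and the invariant factors of ∂_1 are all 1, so H_0 ≅ Z.
  H_1: rank ker ∂_1 − rank ∂_2 = (9 − 4) − 5 = 0, and the invariant factors of ∂_2 are all 1, so H_1 ≅ 0.
  H_2: rank ker ∂_2 − rank ∂_3 = (6 − 5) − 0 = 1, and there is no ∂_3, so H_2 ≅ Z.

As a check, the Euler characteristic is 5 − 9 + 6 = 2, which agrees with 1 − 0 + 1 = 2.
(K is a triangulation of the 2-sphere S^2.)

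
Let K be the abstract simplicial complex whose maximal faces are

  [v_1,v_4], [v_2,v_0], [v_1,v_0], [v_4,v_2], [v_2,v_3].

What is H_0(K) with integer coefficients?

H_0 ≅ Z.

Fix the vertex order v_0 < v_1 < v_2 < v_3 < v_4 and write every simplex with vertices in increasing order. Then dim K = 1 and the simplices of K are:

  0-simplices (5): [v_0], [v_1], [v_2], [v_3], [v_4]
  1-simplices (5): [v_0,v_1], [v_0,v_2], [v_1,v_4], [v_2,v_3], [v_2,v_4]

Hence C_0 ≅ Z^5, C_1 ≅ Z^5.

Boundary ∂_1: C_1 → C_0 sends each edge [p,q] (with p < q) to q − p. For instance
  ∂[v_2,v_4] = [v_4] − [v_2].
As a 5×5 matrix over Z this has rank 4, with invariant factors (1,1,1,1).

Reading off H_k = ker ∂_k / im ∂_{k+1}:

  H_0: rank C_0 − rank ∂_1 = 5 − 4 = 1, and the invariant factors of ∂_1 are all 1, so H_0 ≅ Z.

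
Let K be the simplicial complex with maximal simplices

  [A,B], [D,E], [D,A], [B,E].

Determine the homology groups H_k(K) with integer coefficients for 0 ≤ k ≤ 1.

We work with the vertex ordering A < B < D < E. The simplices of K, each written with vertices in increasing order, are:

  0-simplices (4): A, B, D, E
  1-simplices (4): AB, AD, BE, DE

so the chain groups are C_0 ≅ Z^4, C_1 ≅ Z^4.

Boundary ∂_1: C_1 → C_0 is given by ∂[p,q] = [q] − [p]. For instance
  ∂BE = E − B.
This gives a 4×4 integer matrix of rank 3; reducing to Smith normal form yields diagonal entries (1,1,1).

From H_k ≅ ker(∂_k) / im(∂_{k+1}) we obtain:

  H_0: rank C_0 − rank ∂_1 = 4 − 3 = 1, and the invariant factors of ∂_1 are all 1, so H_0 = Z.
  H_1: rank ker ∂_1 − rank ∂_2 = (4 − 3) − 0 = 1, and there is no ∂_2, so H_1 = Z.

H_0 = Z,  H_1 = Z.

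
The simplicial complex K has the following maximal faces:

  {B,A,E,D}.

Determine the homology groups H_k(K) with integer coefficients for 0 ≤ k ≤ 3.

H_0 ≅ Z,  H_1 = 0,  H_2 = 0,  H_3 = 0.

Fix the vertex order A < B < D < E and write every simplex with vertices in increasing order. Then dim K = 3 and the simplices of K are:

  0-simplices (4): A, B, D, E
  1-simplices (6): AB, AD, AE, BD, BE, DE
  2-simplices (4): ABD, ABE, ADE, BDE
  3-simplices (1): ABDE

so the chain groups are C_0 ≅ Z^4, C_1 ≅ Z^6, C_2 ≅ Z^4, C_3 ≅ Z^1.

∂_1: C_1 → C_0 maps an edge to its endpoints' difference, ∂[p,q] = q − p.
As a 4×6 matrix over Z this has rank 3, with invariant factors (1,1,1).

The boundary map ∂_2: C_2 → C_1 sends each 2-simplex [p,q,r] to [q,r] − [p,r] + [p,q]. For instance
  ∂ADE = DE − AE + AD,
  ∂ABE = BE − AE + AB.
The resulting 6×4 matrix has rank 3, and its Smith normal form has invariant factors (1,1,1).

∂_3: C_3 → C_2 sends each 3-simplex σ to the alternating sum Σ_i (−1)^i (σ with its i-th vertex removed). For instance
  ∂ABDE = BDE − ADE + ABE − ABD.
As a 4×1 matrix over Z this has rank 1, with invariant factors (1).

From H_k ≅ ker(∂_k) / im(∂_{k+1}) we obtain:

  H_0: rank C_0 − rank ∂_1 = 4 − 3 = 1, and the invariant factors of ∂_1 are all 1, so H_0 ≅ Z.
  H_1: rank ker ∂_1 − rank ∂_2 = (6 − 3) − 3 = 0, and the invariant factors of ∂_2 are all 1, so H_1 ≅ 0.
  H_2: rank ker ∂_2 − rank ∂_3 = (4 − 3) − 1 = 0, and the invariant factors of ∂_3 are all 1, so H_2 ≅ 0.
  H_3: rank ker ∂_3 − rank ∂_4 = (1 − 1) − 0 = 0, and there is no ∂_4, so H_3 ≅ 0.

As a check, the Euler characteristic is 4 − 6 + 4 − 1 = 1, which agrees with 1 − 0 + 0 − 0 = 1.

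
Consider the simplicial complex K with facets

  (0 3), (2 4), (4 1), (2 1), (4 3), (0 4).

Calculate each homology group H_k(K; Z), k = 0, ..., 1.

Fix the vertex order 0 < 1 < 2 < 3 < 4 and write every simplex with vertices in increasing order. Then dim K = 1 and the simplices of K are:

  0-simplices (5): [0], [1], [2], [3], [4]
  1-simplices (6): [0,3], [0,4], [1,2], [1,4], [2,4], [3,4]

Hence C_0 ≅ Z^5, C_1 ≅ Z^6.

The boundary map ∂_1: C_1 → C_0 sends each edge [p,q] (with p < q) to q − p. For instance
  ∂[1,4] = [4] − [1].
As a 5×6 matrix over Z this has rank 4, with invariant factors (1,1,1,1).

Now H_k = ker ∂_k / im ∂_{k+1}, so:

  H_0: rank C_0 − rank ∂_1 = 5 − 4 = 1, and the invariant factors of ∂_1 are all 1, so H_0 = Z.
  H_1: rank ker ∂_1 − rank ∂_2 = (6 − 4) − 0 = 2, and there is no ∂_2, so H_1 = Z^2.

H_0 = Z,  H_1 = Z^2.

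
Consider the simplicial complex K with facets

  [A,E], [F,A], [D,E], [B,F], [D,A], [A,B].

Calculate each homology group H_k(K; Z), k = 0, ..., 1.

H_0 = Z,  H_1 = Z^2.

Fix the vertex order A < B < D < E < F and write every simplex with vertices in increasing order. Then dim K = 1 and the simplices of K are:

  0-simplices (5): A, B, D, E, F
  1-simplices (6): AB, AD, AE, AF, BF, DE

giving chain groups C_0 ≅ Z^5, C_1 ≅ Z^6.

∂_1: C_1 → C_0 maps an edge to its endpoints' difference, ∂[p,q] = q − p. For instance
  ∂AB = B − A.
As a 5×6 matrix over Z this has rank 4, with invariant factors (1,1,1,1).

Computing H_k = (kernel of ∂_k) / (image of ∂_{k+1}):

  H_0: rank C_0 − rank ∂_1 = 5 − 4 = 1, and the invariant factors of ∂_1 are all 1, so H_0 = Z.
  H_1: rank ker ∂_1 − rank ∂_2 = (6 − 4) − 0 = 2, and there is no ∂_2, so H_1 = Z^2.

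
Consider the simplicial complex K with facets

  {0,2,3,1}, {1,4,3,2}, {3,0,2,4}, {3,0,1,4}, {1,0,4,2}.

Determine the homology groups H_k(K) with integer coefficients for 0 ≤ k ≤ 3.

Take the total order 0 < 1 < 2 < 3 < 4 on the vertex set. Then K (dimension 3) consists of the simplices:

  0-simplices (5): [0], [1], [2], [3], [4]
  1-simplices (10): [0,1], [0,2], [0,3], [0,4], [1,2], [1,3], [1,4], [2,3], [2,4], [3,4]
  2-simplices (10): [0,1,2], [0,1,3], [0,1,4], [0,2,3], [0,2,4], [0,3,4], [1,2,3], [1,2,4], [1,3,4], [2,3,4]
  3-simplices (5): [0,1,2,3], [0,1,2,4], [0,1,3,4], [0,2,3,4], [1,2,3,4]

Hence C_0 ≅ Z^5, C_1 ≅ Z^10, C_2 ≅ Z^10, C_3 ≅ Z^5.

∂_1: C_1 → C_0 is given by ∂[p,q] = [q] − [p].
This gives a 5×10 integer matrix of rank 4; reducing to Smith normal form yields diagonal entries (1,1,1,1).

The boundary map ∂_2: C_2 → C_1 maps a triangle to the signed sum of its edges. For instance
  ∂[1,2,4] = [2,4] − [1,4] + [1,2],
  ∂[0,2,4] = [2,4] − [0,4] + [0,2].
The resulting 10×10 matrix has rank 6, and its Smith normal form has invariant factors (1,1,1,1,1,1).

∂_3: C_3 → C_2 sends each 3-simplex σ to the alternating sum Σ_i (−1)^i (σ with its i-th vertex removed). For instance
  ∂[0,2,3,4] = [2,3,4] − [0,3,4] + [0,2,4] − [0,2,3],
  ∂[1,2,3,4] = [2,3,4] − [1,3,4] + [1,2,4] − [1,2,3].
This gives a 10×5 integer matrix of rank 4; reducing to Smith normal form yields diagonal entries (1,1,1,1).

Computing H_k = (kernel of ∂_k) / (image of ∂_{k+1}):

  H_0: rank C_0 − rank ∂_1 = 5 − 4 = 1, and the invariant factors of ∂_1 are all 1, so H_0 ≅ Z.
  H_1: rank ker ∂_1 − rank ∂_2 = (10 − 4) − 6 = 0, and the invariant factors of ∂_2 are all 1, so H_1 ≅ 0.
  H_2: rank ker ∂_2 − rank ∂_3 = (10 − 6) − 4 = 0, and the invariant factors of ∂_3 are all 1, so H_2 ≅ 0.
  H_3: rank ker ∂_3 − rank ∂_4 = (5 − 4) − 0 = 1, and there is no ∂_4, so H_3 ≅ Z.

As a check, the Euler characteristic is 5 − 10 + 10 − 5 = 0, which agrees with 1 − 0 + 0 − 1 = 0.
(K is a triangulation of the 3-sphere S^3.)

H_0 = Z,  H_1 = 0,  H_2 = 0,  H_3 = Z.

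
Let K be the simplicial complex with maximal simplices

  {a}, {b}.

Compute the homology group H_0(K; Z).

H_0 = Z^2.

Order the vertices as a < b. Listing each simplex with vertices in this order, K has dimension 0 with simplices:

  0-simplices (2): a, b

Hence C_0 ≅ Z^2.

Now H_k = ker ∂_k / im ∂_{k+1}, so:

  H_0: rank C_0 − rank ∂_1 = 2 − 0 = 2, and there is no ∂_1, so H_0 ≅ Z^2.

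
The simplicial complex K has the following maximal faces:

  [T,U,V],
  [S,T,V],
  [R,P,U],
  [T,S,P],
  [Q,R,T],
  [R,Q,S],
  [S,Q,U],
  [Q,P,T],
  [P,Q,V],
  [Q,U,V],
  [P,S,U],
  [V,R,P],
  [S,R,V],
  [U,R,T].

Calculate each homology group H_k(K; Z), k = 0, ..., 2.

Order the vertices as P < Q < R < S < T < U < V. Listing each simplex with vertices in this order, K has dimension 2 with simplices:

  0-simplices (7): P, Q, R, S, T, U, V
  1-simplices (21): PQ, PR, PS, PT, PU, PV, QR, QS, QT, QU, QV, RS, RT, RU, RV, ST, SU, SV, TU, TV, UV
  2-simplices (14): PQT, PQV, PRU, PRV, PST, PSU, QRS, QRT, QSU, QUV, RSV, RTU, STV, TUV

Hence C_0 ≅ Z^7, C_1 ≅ Z^21, C_2 ≅ Z^14.

The boundary map ∂_1: C_1 → C_0 is given by ∂[p,q] = [q] − [p].
The resulting 7×21 matrix has rank 6, and its Smith normal form has invariant factors (1,1,1,1,1,1).

Boundary ∂_2: C_2 → C_1 maps a triangle to the signed sum of its edges. For instance
  ∂RSV = SV − RV + RS,
  ∂QRS = RS − QS + QR.
As a 21×14 matrix over Z this has rank 13, with invariant factors (1,1,1,1,1,1,1,1,1,1,1,1,1).

Computing H_k = (kernel of ∂_k) / (image of ∂_{k+1}):

  H_0: rank C_0 − rank ∂_1 = 7 − 6 = 1, and the invariant factors of ∂_1 are all 1, so H_0 = Z.
  H_1: rank ker ∂_1 − rank ∂_2 = (21 − 6) − 13 = 2, and the invariant factors of ∂_2 are all 1, so H_1 = Z^2.
  H_2: rank ker ∂_2 − rank ∂_3 = (14 − 13) − 0 = 1, and there is no ∂_3, so H_2 = Z.

(K is a triangulation of the torus T^2.)

H_0 = Z,  H_1 = Z^2,  H_2 = Z.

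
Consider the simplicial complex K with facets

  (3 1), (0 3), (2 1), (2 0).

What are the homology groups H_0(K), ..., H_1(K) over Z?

Fix the vertex order 0 < 1 < 2 < 3 and write every simplex with vertices in increasing order. Then dim K = 1 and the simplices of K are:

  0-simplices (4): [0], [1], [2], [3]
  1-simplices (4): [0,2], [0,3], [1,2], [1,3]

giving chain groups C_0 ≅ Z^4, C_1 ≅ Z^4.

∂_1: C_1 → C_0 maps an edge to its endpoints' difference, ∂[p,q] = q − p.
The resulting 4×4 matrix has rank 3, and its Smith normal form has invariant factors (1,1,1).

Now H_k = ker ∂_k / im ∂_{k+1}, so:

  H_0: rank C_0 − rank ∂_1 = 4 − 3 = 1, and the invariant factors of ∂_1 are all 1, so H_0 = Z.
  H_1: rank ker ∂_1 − rank ∂_2 = (4 − 3) − 0 = 1, and there is no ∂_2, so H_1 = Z.

As a check, the Euler characteristic is 4 − 4 = 0, which agrees with 1 − 1 = 0.
(K is a triangulation of the circle S^1.)

H_0 ≅ Z,  H_1 ≅ Z.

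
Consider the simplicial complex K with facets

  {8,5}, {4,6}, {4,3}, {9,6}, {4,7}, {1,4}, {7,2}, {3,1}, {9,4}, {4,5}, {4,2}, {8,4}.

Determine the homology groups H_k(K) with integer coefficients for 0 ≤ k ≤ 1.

H_0 ≅ Z,  H_1 ≅ Z^4.

Order the vertices as 1 < 2 < 3 < 4 < 5 < 6 < 7 < 8 < 9. Listing each simplex with vertices in this order, K has dimension 1 with simplices:

  0-simplices (9): [1], [2], [3], [4], [5], [6], [7], [8], [9]
  1-simplices (12): [1,3], [1,4], [2,4], [2,7], [3,4], [4,5], [4,6], [4,7], [4,8], [4,9], [5,8], [6,9]

so the chain groups are C_0 ≅ Z^9, C_1 ≅ Z^12.

Boundary ∂_1: C_1 → C_0 maps an edge to its endpoints' difference, ∂[p,q] = q − p.
The 9×12 boundary matrix has rank 8 and Smith normal form diag(1,1,1,1,1,1,1,1).

Computing H_k = (kernel of ∂_k) / (image of ∂_{k+1}):

  H_0: rank C_0 − rank ∂_1 = 9 − 8 = 1, and the invariant factors of ∂_1 are all 1, so H_0 = Z.
  H_1: rank ker ∂_1 − rank ∂_2 = (12 − 8) − 0 = 4, and there is no ∂_2, so H_1 = Z^4.

As a check, the Euler characteristic is 9 − 12 = -3, which agrees with 1 − 4 = -3.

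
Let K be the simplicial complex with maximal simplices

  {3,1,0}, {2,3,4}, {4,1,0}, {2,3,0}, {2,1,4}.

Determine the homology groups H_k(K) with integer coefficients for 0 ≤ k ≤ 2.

H_0 = Z,  H_1 = Z,  H_2 = 0.

We work with the vertex ordering 0 < 1 < 2 < 3 < 4. The simplices of K, each written with vertices in increasing order, are:

  0-simplices (5): [0], [1], [2], [3], [4]
  1-simplices (10): [0,1], [0,2], [0,3], [0,4], [1,2], [1,3], [1,4], [2,3], [2,4], [3,4]
  2-simplices (5): [0,1,3], [0,1,4], [0,2,3], [1,2,4], [2,3,4]

so the chain groups are C_0 ≅ Z^5, C_1 ≅ Z^10, C_2 ≅ Z^5.

Boundary ∂_1: C_1 → C_0 maps an edge to its endpoints' difference, ∂[p,q] = q − p. For instance
  ∂[0,2] = [2] − [0].
This gives a 5×10 integer matrix of rank 4; reducing to Smith normal form yields diagonal entries (1,1,1,1).

Boundary ∂_2: C_2 → C_1 maps a triangle to the signed sum of its edges. For instance
  ∂[0,2,3] = [2,3] − [0,3] + [0,2],
  ∂[0,1,4] = [1,4] − [0,4] + [0,1].
As a 10×5 matrix over Z this has rank 5, with invariant factors (1,1,1,1,1).

Now H_k = ker ∂_k / im ∂_{k+1}, so:

  H_0: rank C_0 − rank ∂_1 = 5 − 4 = 1, and the invariant factors of ∂_1 are all 1, so H_0 ≅ Z.
  H_1: rank ker ∂_1 − rank ∂_2 = (10 − 4) − 5 = 1, and the invariant factors of ∂_2 are all 1, so H_1 ≅ Z.
  H_2: rank ker ∂_2 − rank ∂_3 = (5 − 5) − 0 = 0, and there is no ∂_3, so H_2 ≅ 0.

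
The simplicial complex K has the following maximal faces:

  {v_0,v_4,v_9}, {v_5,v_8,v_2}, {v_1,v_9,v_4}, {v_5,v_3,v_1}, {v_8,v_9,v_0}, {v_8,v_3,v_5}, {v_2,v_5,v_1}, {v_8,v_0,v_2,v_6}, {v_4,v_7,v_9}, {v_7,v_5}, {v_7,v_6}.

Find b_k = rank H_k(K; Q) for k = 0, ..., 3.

b_0 = 1, b_1 = 3, b_2 = 0, b_3 = 0.

We work with the vertex ordering v_0 < v_1 < v_2 < v_3 < v_4 < v_5 < v_6 < v_7 < v_8 < v_9. The simplices of K, each written with vertices in increasing order, are:

  0-simplices (10): [v_0], [v_1], [v_2], [v_3], [v_4], [v_5], [v_6], [v_7], [v_8], [v_9]
  1-simplices (23): (23 of them)
  2-simplices (12): (12 of them)
  3-simplices (1): [v_0,v_2,v_6,v_8]

Hence C_0 ≅ Z^10, C_1 ≅ Z^23, C_2 ≅ Z^12, C_3 ≅ Z^1.

∂_1: C_1 → C_0 maps an edge to its endpoints' difference, ∂[p,q] = q − p.
The 10×23 boundary matrix has rank 9 and Smith normal form diag(1,1,1,1,1,1,1,1,1).

∂_2: C_2 → C_1 acts by ∂[p,q,r] = [q,r] − [p,r] + [p,q]. For instance
  ∂[v_0,v_6,v_8] = [v_6,v_8] − [v_0,v_8] + [v_0,v_6],
  ∂[v_1,v_3,v_5] = [v_3,v_5] − [v_1,v_5] + [v_1,v_3].
As a 23×12 matrix over Z this has rank 11, with invariant factors (1,1,1,1,1,1,1,1,1,1,1).

The boundary map ∂_3: C_3 → C_2 sends each 3-simplex σ to the alternating sum Σ_i (−1)^i (σ with its i-th vertex removed). For instance
  ∂[v_0,v_2,v_6,v_8] = [v_2,v_6,v_8] − [v_0,v_6,v_8] + [v_0,v_2,v_8] − [v_0,v_2,v_6].
As a 12×1 matrix over Z this has rank 1, with invariant factors (1).

Computing H_k = (kernel of ∂_k) / (image of ∂_{k+1}):

  H_0: rank C_0 − rank ∂_1 = 10 − 9 = 1, and the invariant factors of ∂_1 are all 1, so H_0 ≅ Z.
  H_1: rank ker ∂_1 − rank ∂_2 = (23 − 9) − 11 = 3, and the invariant factors of ∂_2 are all 1, so H_1 ≅ Z^3.
  H_2: rank ker ∂_2 − rank ∂_3 = (12 − 11) − 1 = 0, and the invariant factors of ∂_3 are all 1, so H_2 ≅ 0.
  H_3: rank ker ∂_3 − rank ∂_4 = (1 − 1) − 0 = 0, and there is no ∂_4, so H_3 ≅ 0.

Hence the Betti numbers are b_0 = 1, b_1 = 3, b_2 = 0, b_3 = 0.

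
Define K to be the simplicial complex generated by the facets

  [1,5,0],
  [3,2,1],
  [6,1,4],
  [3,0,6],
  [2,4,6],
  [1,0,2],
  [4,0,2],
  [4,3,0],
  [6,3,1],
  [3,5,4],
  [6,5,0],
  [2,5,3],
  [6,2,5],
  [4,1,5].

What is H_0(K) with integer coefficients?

H_0 = Z.

K has 7 vertices, 21 edges, 14 triangles.
rank ∂_0 = 0, rank ∂_1 = 6 ⇒ b_0 = 7 − 0 − 6 = 1; all invariant factors of ∂_1 are 1 so no torsion. So H_0 = Z.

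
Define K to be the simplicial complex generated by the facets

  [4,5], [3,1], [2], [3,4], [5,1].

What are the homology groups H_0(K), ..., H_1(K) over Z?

K has 5 vertices, 4 edges.
rank ∂_0 = 0, rank ∂_1 = 3 ⇒ b_0 = 5 − 0 − 3 = 2; all invariant factors of ∂_1 are 1 so no torsion. So H_0 ≅ Z^2.
rank ∂_1 = 3, rank ∂_2 = 0 ⇒ b_1 = 4 − 3 − 0 = 1. So H_1 ≅ Z.

H_0 ≅ Z^2,  H_1 ≅ Z.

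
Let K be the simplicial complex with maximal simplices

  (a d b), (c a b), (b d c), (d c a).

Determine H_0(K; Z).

H_0 ≅ Z.

Fix the vertex order a < b < c < d and write every simplex with vertices in increasing order. Then dim K = 2 and the simplices of K are:

  0-simplices (4): a, b, c, d
  1-simplices (6): ab, ac, ad, bc, bd, cd
  2-simplices (4): abc, abd, acd, bcd

so the chain groups are C_0 ≅ Z^4, C_1 ≅ Z^6, C_2 ≅ Z^4.

Boundary ∂_1: C_1 → C_0 is given by ∂[p,q] = [q] − [p].
As a 4×6 matrix over Z this has rank 3, with invariant factors (1,1,1).

Boundary ∂_2: C_2 → C_1 acts by ∂[p,q,r] = [q,r] − [p,r] + [p,q]. For instance
  ∂abc = bc − ac + ab,
  ∂acd = cd − ad + ac.
The 6×4 boundary matrix has rank 3 and Smith normal form diag(1,1,1).

Computing H_k = (kernel of ∂_k) / (image of ∂_{k+1}):

  H_0: rank C_0 − rank ∂_1 = 4 − 3 = 1, and the invariant factors of ∂_1 are all 1, so H_0 ≅ Z.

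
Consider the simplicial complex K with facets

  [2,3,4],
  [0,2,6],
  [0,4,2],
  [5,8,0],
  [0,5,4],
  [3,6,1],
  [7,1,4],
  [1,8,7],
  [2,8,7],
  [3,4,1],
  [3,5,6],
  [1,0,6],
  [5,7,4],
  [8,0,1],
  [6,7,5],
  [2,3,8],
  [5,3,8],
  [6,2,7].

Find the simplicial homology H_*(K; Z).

Fix the vertex order 0 < 1 < 2 < 3 < 4 < 5 < 6 < 7 < 8 and write every simplex with vertices in increasing order. Then dim K = 2 and the simplices of K are:

  0-simplices (9): [0], [1], [2], [3], [4], [5], [6], [7], [8]
  1-simplices (27): (27 of them)
  2-simplices (18): [0,1,6], [0,1,8], [0,2,4], [0,2,6], [0,4,5], [0,5,8], [1,3,4], [1,3,6], [1,4,7], [1,7,8], [2,3,4], [2,3,8], [2,6,7], [2,7,8], [3,5,6], [3,5,8], [4,5,7], [5,6,7]

giving chain groups C_0 ≅ Z^9, C_1 ≅ Z^27, C_2 ≅ Z^18.

The boundary map ∂_1: C_1 → C_0 maps an edge to its endpoints' difference, ∂[p,q] = q − p. For instance
  ∂[0,6] = [6] − [0].
As a 9×27 matrix over Z this has rank 8, with invariant factors (1,1,1,1,1,1,1,1).

∂_2: C_2 → C_1 acts by ∂[p,q,r] = [q,r] − [p,r] + [p,q]. For instance
  ∂[2,7,8] = [7,8] − [2,8] + [2,7],
  ∂[1,3,4] = [3,4] − [1,4] + [1,3].
This gives a 27×18 integer matrix of rank 17; reducing to Smith normal form yields diagonal entries (1,1,1,1,1,1,1,1,1,1,1,1,1,1,1,1,1).

Reading off H_k = ker ∂_k / im ∂_{k+1}:

  H_0: rank C_0 − rank ∂_1 = 9 − 8 = 1, and the invariant factors of ∂_1 are all 1, so H_0 ≅ Z.
  H_1: rank ker ∂_1 − rank ∂_2 = (27 − 8) − 17 = 2, and the invariant factors of ∂_2 are all 1, so H_1 ≅ Z^2.
  H_2: rank ker ∂_2 − rank ∂_3 = (18 − 17) − 0 = 1, and there is no ∂_3, so H_2 ≅ Z.

H_0 ≅ Z,  H_1 ≅ Z^2,  H_2 ≅ Z.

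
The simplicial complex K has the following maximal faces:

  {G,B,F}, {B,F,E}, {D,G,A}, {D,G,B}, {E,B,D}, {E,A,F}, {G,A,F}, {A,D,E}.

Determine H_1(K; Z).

We work with the vertex ordering A < B < D < E < F < G. The simplices of K, each written with vertices in increasing order, are:

  0-simplices (6): A, B, D, E, F, G
  1-simplices (12): AD, AE, AF, AG, BD, BE, BF, BG, DE, DG, EF, FG
  2-simplices (8): ADE, ADG, AEF, AFG, BDE, BDG, BEF, BFG

so the chain groups are C_0 ≅ Z^6, C_1 ≅ Z^12, C_2 ≅ Z^8.

∂_1: C_1 → C_0 maps an edge to its endpoints' difference, ∂[p,q] = q − p.
As a 6×12 matrix over Z this has rank 5, with invariant factors (1,1,1,1,1).

Boundary ∂_2: C_2 → C_1 sends each 2-simplex [p,q,r] to [q,r] − [p,r] + [p,q]. For instance
  ∂BEF = EF − BF + BE,
  ∂BDE = DE − BE + BD.
The resulting 12×8 matrix has rank 7, and its Smith normal form has invariant factors (1,1,1,1,1,1,1).

Now H_k = ker ∂_k / im ∂_{k+1}, so:

  H_1: rank ker ∂_1 − rank ∂_2 = (12 − 5) − 7 = 0, and the invariant factors of ∂_2 are all 1, so H_1 ≅ 0.

H_1 = 0.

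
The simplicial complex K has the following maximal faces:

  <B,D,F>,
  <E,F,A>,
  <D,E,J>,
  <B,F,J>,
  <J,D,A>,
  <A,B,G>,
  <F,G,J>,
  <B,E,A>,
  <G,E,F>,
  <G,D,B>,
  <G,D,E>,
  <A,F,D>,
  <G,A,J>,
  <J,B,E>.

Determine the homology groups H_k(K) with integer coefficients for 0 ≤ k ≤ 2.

We work with the vertex ordering A < B < D < E < F < G < J. The simplices of K, each written with vertices in increasing order, are:

  0-simplices (7): A, B, D, E, F, G, J
  1-simplices (21): AB, AD, AE, AF, AG, AJ, BD, BE, BF, BG, BJ, DE, DF, DG, DJ, EF, EG, EJ, FG, FJ, GJ
  2-simplices (14): ABE, ABG, ADF, ADJ, AEF, AGJ, BDF, BDG, BEJ, BFJ, DEG, DEJ, EFG, FGJ

Hence C_0 ≅ Z^7, C_1 ≅ Z^21, C_2 ≅ Z^14.

∂_1: C_1 → C_0 sends each edge [p,q] (with p < q) to q − p.
The 7×21 boundary matrix has rank 6 and Smith normal form diag(1,1,1,1,1,1).

Boundary ∂_2: C_2 → C_1 sends each 2-simplex [p,q,r] to [q,r] − [p,r] + [p,q]. For instance
  ∂BFJ = FJ − BJ + BF,
  ∂AGJ = GJ − AJ + AG.
The resulting 21×14 matrix has rank 13, and its Smith normal form has invariant factors (1,1,1,1,1,1,1,1,1,1,1,1,1).

Computing H_k = (kernel of ∂_k) / (image of ∂_{k+1}):

  H_0: rank C_0 − rank ∂_1 = 7 − 6 = 1, and the invariant factors of ∂_1 are all 1, so H_0 ≅ Z.
  H_1: rank ker ∂_1 − rank ∂_2 = (21 − 6) − 13 = 2, and the invariant factors of ∂_2 are all 1, so H_1 ≅ Z^2.
  H_2: rank ker ∂_2 − rank ∂_3 = (14 − 13) − 0 = 1, and there is no ∂_3, so H_2 ≅ Z.

H_0 = Z,  H_1 = Z^2,  H_2 = Z.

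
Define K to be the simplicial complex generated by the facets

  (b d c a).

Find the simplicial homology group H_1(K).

H_1 = 0.

Take the total order a < b < c < d on the vertex set. Then K (dimension 3) consists of the simplices:

  0-simplices (4): a, b, c, d
  1-simplices (6): ab, ac, ad, bc, bd, cd
  2-simplices (4): abc, abd, acd, bcd
  3-simplices (1): abcd

Hence C_0 ≅ Z^4, C_1 ≅ Z^6, C_2 ≅ Z^4, C_3 ≅ Z^1.

∂_1: C_1 → C_0 is given by ∂[p,q] = [q] − [p]. For instance
  ∂bc = c − b.
The resulting 4×6 matrix has rank 3, and its Smith normal form has invariant factors (1,1,1).

Boundary ∂_2: C_2 → C_1 acts by ∂[p,q,r] = [q,r] − [p,r] + [p,q]. For instance
  ∂abc = bc − ac + ab,
  ∂bcd = cd − bd + bc.
As a 6×4 matrix over Z this has rank 3, with invariant factors (1,1,1).

Boundary ∂_3: C_3 → C_2 sends each 3-simplex σ to the alternating sum Σ_i (−1)^i (σ with its i-th vertex removed). For instance
  ∂abcd = bcd − acd + abd − abc.
As a 4×1 matrix over Z this has rank 1, with invariant factors (1).

Reading off H_k = ker ∂_k / im ∂_{k+1}:

  H_1: rank ker ∂_1 − rank ∂_2 = (6 − 3) − 3 = 0, and the invariant factors of ∂_2 are all 1, so H_1 = 0.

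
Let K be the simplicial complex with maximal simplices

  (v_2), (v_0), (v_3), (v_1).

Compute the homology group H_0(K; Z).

H_0 = Z^4.

Order the vertices as v_0 < v_1 < v_2 < v_3. Listing each simplex with vertices in this order, K has dimension 0 with simplices:

  0-simplices (4): [v_0], [v_1], [v_2], [v_3]

so the chain groups are C_0 ≅ Z^4.

Now H_k = ker ∂_k / im ∂_{k+1}, so:

  H_0: rank C_0 − rank ∂_1 = 4 − 0 = 4, and there is no ∂_1, so H_0 = Z^4.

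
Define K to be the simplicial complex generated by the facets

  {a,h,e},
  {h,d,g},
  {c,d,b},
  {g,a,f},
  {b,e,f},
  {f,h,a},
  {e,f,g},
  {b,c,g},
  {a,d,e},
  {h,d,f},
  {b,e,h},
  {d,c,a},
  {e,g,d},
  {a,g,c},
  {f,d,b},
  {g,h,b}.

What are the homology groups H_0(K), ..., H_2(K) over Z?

H_0 = Z,  H_1 = Z^2,  H_2 = Z.

K has 8 vertices, 24 edges, 16 triangles.
rank ∂_0 = 0, rank ∂_1 = 7 ⇒ b_0 = 8 − 0 − 7 = 1; all invariant factors of ∂_1 are 1 so no torsion. So H_0 = Z.
rank ∂_1 = 7, rank ∂_2 = 15 ⇒ b_1 = 24 − 7 − 15 = 2; all invariant factors of ∂_2 are 1 so no torsion. So H_1 = Z^2.
rank ∂_2 = 15, rank ∂_3 = 0 ⇒ b_2 = 16 − 15 − 0 = 1. So H_2 = Z.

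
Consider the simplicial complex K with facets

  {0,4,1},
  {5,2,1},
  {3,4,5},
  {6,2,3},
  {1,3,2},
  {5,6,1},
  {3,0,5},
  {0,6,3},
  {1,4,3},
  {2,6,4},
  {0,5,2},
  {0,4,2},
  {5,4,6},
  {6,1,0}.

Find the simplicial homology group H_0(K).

H_0 = Z.

We work with the vertex ordering 0 < 1 < 2 < 3 < 4 < 5 < 6. The simplices of K, each written with vertices in increasing order, are:

  0-simplices (7): [0], [1], [2], [3], [4], [5], [6]
  1-simplices (21): [0,1], [0,2], [0,3], [0,4], [0,5], [0,6], [1,2], [1,3], [1,4], [1,5], [1,6], [2,3], [2,4], [2,5], [2,6], [3,4], [3,5], [3,6], [4,5], [4,6], [5,6]
  2-simplices (14): [0,1,4], [0,1,6], [0,2,4], [0,2,5], [0,3,5], [0,3,6], [1,2,3], [1,2,5], [1,3,4], [1,5,6], [2,3,6], [2,4,6], [3,4,5], [4,5,6]

so the chain groups are C_0 ≅ Z^7, C_1 ≅ Z^21, C_2 ≅ Z^14.

Boundary ∂_1: C_1 → C_0 maps an edge to its endpoints' difference, ∂[p,q] = q − p. For instance
  ∂[0,2] = [2] − [0].
The 7×21 boundary matrix has rank 6 and Smith normal form diag(1,1,1,1,1,1).

∂_2: C_2 → C_1 sends each 2-simplex [p,q,r] to [q,r] − [p,r] + [p,q]. For instance
  ∂[1,5,6] = [5,6] − [1,6] + [1,5],
  ∂[3,4,5] = [4,5] − [3,5] + [3,4].
The resulting 21×14 matrix has rank 13, and its Smith normal form has invariant factors (1,1,1,1,1,1,1,1,1,1,1,1,1).

Computing H_k = (kernel of ∂_k) / (image of ∂_{k+1}):

  H_0: rank C_0 − rank ∂_1 = 7 − 6 = 1, and the invariant factors of ∂_1 are all 1, so H_0 = Z.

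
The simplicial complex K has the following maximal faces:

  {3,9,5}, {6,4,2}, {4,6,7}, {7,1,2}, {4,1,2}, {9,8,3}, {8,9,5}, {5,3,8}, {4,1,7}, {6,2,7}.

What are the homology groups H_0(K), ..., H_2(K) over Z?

H_0 ≅ Z^2,  H_1 = 0,  H_2 ≅ Z^2.

Take the total order 1 < 2 < 3 < 4 < 5 < 6 < 7 < 8 < 9 on the vertex set. Then K (dimension 2) consists of the simplices:

  0-simplices (9): [1], [2], [3], [4], [5], [6], [7], [8], [9]
  1-simplices (15): [1,2], [1,4], [1,7], [2,4], [2,6], [2,7], [3,5], [3,8], [3,9], [4,6], [4,7], [5,8], [5,9], [6,7], [8,9]
  2-simplices (10): [1,2,4], [1,2,7], [1,4,7], [2,4,6], [2,6,7], [3,5,8], [3,5,9], [3,8,9], [4,6,7], [5,8,9]

so the chain groups are C_0 ≅ Z^9, C_1 ≅ Z^15, C_2 ≅ Z^10.

The boundary map ∂_1: C_1 → C_0 maps an edge to its endpoints' difference, ∂[p,q] = q − p. For instance
  ∂[4,6] = [6] − [4].
The resulting 9×15 matrix has rank 7, and its Smith normal form has invariant factors (1,1,1,1,1,1,1).

The boundary map ∂_2: C_2 → C_1 acts by ∂[p,q,r] = [q,r] − [p,r] + [p,q]. For instance
  ∂[1,4,7] = [4,7] − [1,7] + [1,4],
  ∂[5,8,9] = [8,9] − [5,9] + [5,8].
As a 15×10 matrix over Z this has rank 8, with invariant factors (1,1,1,1,1,1,1,1).

Computing H_k = (kernel of ∂_k) / (image of ∂_{k+1}):

  H_0: rank C_0 − rank ∂_1 = 9 − 7 = 2, and the invariant factors of ∂_1 are all 1, so H_0 = Z^2.
  H_1: rank ker ∂_1 − rank ∂_2 = (15 − 7) − 8 = 0, and the invariant factors of ∂_2 are all 1, so H_1 = 0.
  H_2: rank ker ∂_2 − rank ∂_3 = (10 − 8) − 0 = 2, and there is no ∂_3, so H_2 = Z^2.

(K is a triangulation of the disjoint union of the 2-sphere S^2 and the 2-sphere S^2.)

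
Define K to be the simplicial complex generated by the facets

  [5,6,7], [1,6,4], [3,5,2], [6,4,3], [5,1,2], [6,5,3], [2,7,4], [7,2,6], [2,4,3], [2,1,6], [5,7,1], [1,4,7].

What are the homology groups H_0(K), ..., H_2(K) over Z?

We work with the vertex ordering 1 < 2 < 3 < 4 < 5 < 6 < 7. The simplices of K, each written with vertices in increasing order, are:

  0-simplices (7): [1], [2], [3], [4], [5], [6], [7]
  1-simplices (18): [1,2], [1,4], [1,5], [1,6], [1,7], [2,3], [2,4], [2,5], [2,6], [2,7], [3,4], [3,5], [3,6], [4,6], [4,7], [5,6], [5,7], [6,7]
  2-simplices (12): [1,2,5], [1,2,6], [1,4,6], [1,4,7], [1,5,7], [2,3,4], [2,3,5], [2,4,7], [2,6,7], [3,4,6], [3,5,6], [5,6,7]

so the chain groups are C_0 ≅ Z^7, C_1 ≅ Z^18, C_2 ≅ Z^12.

Boundary ∂_1: C_1 → C_0 maps an edge to its endpoints' difference, ∂[p,q] = q − p. For instance
  ∂[4,7] = [7] − [4].
As a 7×18 matrix over Z this has rank 6, with invariant factors (1,1,1,1,1,1).

The boundary map ∂_2: C_2 → C_1 acts by ∂[p,q,r] = [q,r] − [p,r] + [p,q]. For instance
  ∂[3,4,6] = [4,6] − [3,6] + [3,4],
  ∂[5,6,7] = [6,7] − [5,7] + [5,6].
The 18×12 boundary matrix has rank 12 and Smith normal form diag(1,1,1,1,1,1,1,1,1,1,1,2).

Computing H_k = (kernel of ∂_k) / (image of ∂_{k+1}):

  H_0: rank C_0 − rank ∂_1 = 7 − 6 = 1, and the invariant factors of ∂_1 are all 1, so H_0 ≅ Z.
  H_1: rank ker ∂_1 − rank ∂_2 = (18 − 6) − 12 = 0, and ∂_2 has invariant factor 2 > 1, so H_1 ≅ Z/2Z.
  H_2: rank ker ∂_2 − rank ∂_3 = (12 − 12) − 0 = 0, and there is no ∂_3, so H_2 ≅ 0.

As a check, the Euler characteristic is 7 − 18 + 12 = 1, which agrees with 1 − 0 + 0 = 1.
(K is a triangulation of the real projective plane RP^2.)

H_0 = Z,  H_1 = Z/2Z,  H_2 = 0.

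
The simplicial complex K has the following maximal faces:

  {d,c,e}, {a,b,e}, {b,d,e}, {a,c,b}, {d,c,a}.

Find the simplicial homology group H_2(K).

Take the total order a < b < c < d < e on the vertex set. Then K (dimension 2) consists of the simplices:

  0-simplices (5): a, b, c, d, e
  1-simplices (10): ab, ac, ad, ae, bc, bd, be, cd, ce, de
  2-simplices (5): abc, abe, acd, bde, cde

Hence C_0 ≅ Z^5, C_1 ≅ Z^10, C_2 ≅ Z^5.

∂_1: C_1 → C_0 sends each edge [p,q] (with p < q) to q − p. For instance
  ∂ab = b − a.
This gives a 5×10 integer matrix of rank 4; reducing to Smith normal form yields diagonal entries (1,1,1,1).

The boundary map ∂_2: C_2 → C_1 maps a triangle to the signed sum of its edges. For instance
  ∂acd = cd − ad + ac,
  ∂cde = de − ce + cd.
The 10×5 boundary matrix has rank 5 and Smith normal form diag(1,1,1,1,1).

Computing H_k = (kernel of ∂_k) / (image of ∂_{k+1}):

  H_2: rank ker ∂_2 − rank ∂_3 = (5 − 5) − 0 = 0, and there is no ∂_3, so H_2 = 0.

H_2 = 0.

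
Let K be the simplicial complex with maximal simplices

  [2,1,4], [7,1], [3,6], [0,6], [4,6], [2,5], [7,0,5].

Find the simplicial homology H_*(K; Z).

Order the vertices as 0 < 1 < 2 < 3 < 4 < 5 < 6 < 7. Listing each simplex with vertices in this order, K has dimension 2 with simplices:

  0-simplices (8): [0], [1], [2], [3], [4], [5], [6], [7]
  1-simplices (11): [0,5], [0,6], [0,7], [1,2], [1,4], [1,7], [2,4], [2,5], [3,6], [4,6], [5,7]
  2-simplices (2): [0,5,7], [1,2,4]

giving chain groups C_0 ≅ Z^8, C_1 ≅ Z^11, C_2 ≅ Z^2.

Boundary ∂_1: C_1 → C_0 maps an edge to its endpoints' difference, ∂[p,q] = q − p. For instance
  ∂[3,6] = [6] − [3].
This gives a 8×11 integer matrix of rank 7; reducing to Smith normal form yields diagonal entries (1,1,1,1,1,1,1).

∂_2: C_2 → C_1 acts by ∂[p,q,r] = [q,r] − [p,r] + [p,q]. For instance
  ∂[0,5,7] = [5,7] − [0,7] + [0,5],
  ∂[1,2,4] = [2,4] − [1,4] + [1,2].
The resulting 11×2 matrix has rank 2, and its Smith normal form has invariant factors (1,1).

Now H_k = ker ∂_k / im ∂_{k+1}, so:

  H_0: rank C_0 − rank ∂_1 = 8 − 7 = 1, and the invariant factors of ∂_1 are all 1, so H_0 ≅ Z.
  H_1: rank ker ∂_1 − rank ∂_2 = (11 − 7) − 2 = 2, and the invariant factors of ∂_2 are all 1, so H_1 ≅ Z^2.
  H_2: rank ker ∂_2 − rank ∂_3 = (2 − 2) − 0 = 0, and there is no ∂_3, so H_2 ≅ 0.

H_0 = Z,  H_1 = Z^2,  H_2 = 0.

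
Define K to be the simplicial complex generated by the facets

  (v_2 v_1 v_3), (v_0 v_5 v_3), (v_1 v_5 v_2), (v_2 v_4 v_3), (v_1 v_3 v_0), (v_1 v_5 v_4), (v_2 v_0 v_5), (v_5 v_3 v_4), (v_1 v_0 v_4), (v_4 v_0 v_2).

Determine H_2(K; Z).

H_2 ≅ 0.

Order the vertices as v_0 < v_1 < v_2 < v_3 < v_4 < v_5. Listing each simplex with vertices in this order, K has dimension 2 with simplices:

  0-simplices (6): [v_0], [v_1], [v_2], [v_3], [v_4], [v_5]
  1-simplices (15): (15 of them)
  2-simplices (10): [v_0,v_1,v_3], [v_0,v_1,v_4], [v_0,v_2,v_4], [v_0,v_2,v_5], [v_0,v_3,v_5], [v_1,v_2,v_3], [v_1,v_2,v_5], [v_1,v_4,v_5], [v_2,v_3,v_4], [v_3,v_4,v_5]

giving chain groups C_0 ≅ Z^6, C_1 ≅ Z^15, C_2 ≅ Z^10.

The boundary map ∂_1: C_1 → C_0 sends each edge [p,q] (with p < q) to q − p.
The 6×15 boundary matrix has rank 5 and Smith normal form diag(1,1,1,1,1).

Boundary ∂_2: C_2 → C_1 maps a triangle to the signed sum of its edges. For instance
  ∂[v_3,v_4,v_5] = [v_4,v_5] − [v_3,v_5] + [v_3,v_4],
  ∂[v_1,v_2,v_3] = [v_2,v_3] − [v_1,v_3] + [v_1,v_2].
As a 15×10 matrix over Z this has rank 10, with invariant factors (1,1,1,1,1,1,1,1,1,2).

Computing H_k = (kernel of ∂_k) / (image of ∂_{k+1}):

  H_2: rank ker ∂_2 − rank ∂_3 = (10 − 10) − 0 = 0, and there is no ∂_3, so H_2 ≅ 0.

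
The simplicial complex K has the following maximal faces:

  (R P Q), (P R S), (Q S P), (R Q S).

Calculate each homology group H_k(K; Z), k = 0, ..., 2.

H_0 ≅ Z,  H_1 = 0,  H_2 ≅ Z.

We work with the vertex ordering P < Q < R < S. The simplices of K, each written with vertices in increasing order, are:

  0-simplices (4): P, Q, R, S
  1-simplices (6): PQ, PR, PS, QR, QS, RS
  2-simplices (4): PQR, PQS, PRS, QRS

Hence C_0 ≅ Z^4, C_1 ≅ Z^6, C_2 ≅ Z^4.

∂_1: C_1 → C_0 is given by ∂[p,q] = [q] − [p].
The 4×6 boundary matrix has rank 3 and Smith normal form diag(1,1,1).

∂_2: C_2 → C_1 maps a triangle to the signed sum of its edges. For instance
  ∂QRS = RS − QS + QR,
  ∂PQS = QS − PS + PQ.
The resulting 6×4 matrix has rank 3, and its Smith normal form has invariant factors (1,1,1).

Reading off H_k = ker ∂_k / im ∂_{k+1}:

  H_0: rank C_0 − rank ∂_1 = 4 − 3 = 1, and the invariant factors of ∂_1 are all 1, so H_0 = Z.
  H_1: rank ker ∂_1 − rank ∂_2 = (6 − 3) − 3 = 0, and the invariant factors of ∂_2 are all 1, so H_1 = 0.
  H_2: rank ker ∂_2 − rank ∂_3 = (4 − 3) − 0 = 1, and there is no ∂_3, so H_2 = Z.

As a check, the Euler characteristic is 4 − 6 + 4 = 2, which agrees with 1 − 0 + 1 = 2.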